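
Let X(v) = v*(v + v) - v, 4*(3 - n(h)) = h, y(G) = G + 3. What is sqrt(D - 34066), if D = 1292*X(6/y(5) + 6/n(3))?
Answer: 59*I*sqrt(86)/6 ≈ 91.191*I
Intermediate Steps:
y(G) = 3 + G
n(h) = 3 - h/4
X(v) = -v + 2*v**2 (X(v) = v*(2*v) - v = 2*v**2 - v = -v + 2*v**2)
D = 463505/18 (D = 1292*((6/(3 + 5) + 6/(3 - 1/4*3))*(-1 + 2*(6/(3 + 5) + 6/(3 - 1/4*3)))) = 1292*((6/8 + 6/(3 - 3/4))*(-1 + 2*(6/8 + 6/(3 - 3/4)))) = 1292*((6*(1/8) + 6/(9/4))*(-1 + 2*(6*(1/8) + 6/(9/4)))) = 1292*((3/4 + 6*(4/9))*(-1 + 2*(3/4 + 6*(4/9)))) = 1292*((3/4 + 8/3)*(-1 + 2*(3/4 + 8/3))) = 1292*(41*(-1 + 2*(41/12))/12) = 1292*(41*(-1 + 41/6)/12) = 1292*((41/12)*(35/6)) = 1292*(1435/72) = 463505/18 ≈ 25750.)
sqrt(D - 34066) = sqrt(463505/18 - 34066) = sqrt(-149683/18) = 59*I*sqrt(86)/6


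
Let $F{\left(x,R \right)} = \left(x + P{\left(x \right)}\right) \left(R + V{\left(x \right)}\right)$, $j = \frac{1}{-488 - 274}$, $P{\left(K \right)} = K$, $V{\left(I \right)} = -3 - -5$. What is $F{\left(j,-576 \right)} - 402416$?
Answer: $- \frac{153319922}{381} \approx -4.0241 \cdot 10^{5}$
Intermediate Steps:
$V{\left(I \right)} = 2$ ($V{\left(I \right)} = -3 + 5 = 2$)
$j = - \frac{1}{762}$ ($j = \frac{1}{-762} = - \frac{1}{762} \approx -0.0013123$)
$F{\left(x,R \right)} = 2 x \left(2 + R\right)$ ($F{\left(x,R \right)} = \left(x + x\right) \left(R + 2\right) = 2 x \left(2 + R\right)$)
$F{\left(j,-576 \right)} - 402416 = 2 \left(- \frac{1}{762}\right) \left(2 - 576\right) - 402416 = 2 \left(- \frac{1}{762}\right) \left(-574\right) - 402416 = \frac{574}{381} - 402416 = - \frac{153319922}{381}$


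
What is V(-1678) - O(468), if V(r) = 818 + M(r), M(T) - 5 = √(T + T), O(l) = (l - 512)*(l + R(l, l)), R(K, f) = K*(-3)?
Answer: -40361 + 2*I*√839 ≈ -40361.0 + 57.931*I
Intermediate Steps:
R(K, f) = -3*K
O(l) = -2*l*(-512 + l) (O(l) = (l - 512)*(l - 3*l) = (-512 + l)*(-2*l) = -2*l*(-512 + l))
M(T) = 5 + √2*√T (M(T) = 5 + √(T + T) = 5 + √(2*T) = 5 + √2*√T)
V(r) = 823 + √2*√r (V(r) = 818 + (5 + √2*√r) = 823 + √2*√r)
V(-1678) - O(468) = (823 + √2*√(-1678)) - 2*468*(512 - 1*468) = (823 + √2*(I*√1678)) - 2*468*(512 - 468) = (823 + 2*I*√839) - 2*468*44 = (823 + 2*I*√839) - 1*41184 = (823 + 2*I*√839) - 41184 = -40361 + 2*I*√839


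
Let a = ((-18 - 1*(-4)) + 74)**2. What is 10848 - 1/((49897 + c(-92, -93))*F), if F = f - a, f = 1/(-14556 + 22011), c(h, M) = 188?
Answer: 138873118473575/12801725523 ≈ 10848.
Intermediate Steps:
f = 1/7455 ≈ 0.00013414
a = 3600 (a = ((-18 + 4) + 74)**2 = (-14 + 74)**2 = 60**2 = 3600)
F = -26837999/7455 (F = 1/7455 - 1*3600 = 1/7455 - 3600 = -26837999/7455 ≈ -3600.0)
10848 - 1/((49897 + c(-92, -93))*F) = 10848 - 1/((49897 + 188)*(-26837999/7455)) = 10848 - (-7455)/(50085*26837999) = 10848 - 1*(-71/12801725523) = 10848 + 71/12801725523 = 138873118473575/12801725523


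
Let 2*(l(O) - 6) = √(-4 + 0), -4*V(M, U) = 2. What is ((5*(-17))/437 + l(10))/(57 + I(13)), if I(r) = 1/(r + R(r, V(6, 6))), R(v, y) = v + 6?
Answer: 81184/797525 + 32*I/1825 ≈ 0.10179 + 0.017534*I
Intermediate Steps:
V(M, U) = -½ (V(M, U) = -¼*2 = -½)
R(v, y) = 6 + v
l(O) = 6 + I (l(O) = 6 + √(-4 + 0)/2 = 6 + √(-4)/2 = 6 + (2*I)/2 = 6 + I)
I(r) = 1/(6 + 2*r) (I(r) = 1/(r + (6 + r)) = 1/(6 + 2*r))
((5*(-17))/437 + l(10))/(57 + I(13)) = ((5*(-17))/437 + (6 + I))/(57 + 1/(2*(3 + 13))) = (-85*1/437 + (6 + I))/(57 + (½)/16) = (-85/437 + (6 + I))/(57 + (½)*(1/16)) = (2537/437 + I)/(57 + 1/32) = (2537/437 + I)/(1825/32) = (2537/437 + I)*(32/1825) = 81184/797525 + 32*I/1825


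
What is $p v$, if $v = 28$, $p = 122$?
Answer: $3416$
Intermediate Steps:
$p v = 122 \cdot 28 = 3416$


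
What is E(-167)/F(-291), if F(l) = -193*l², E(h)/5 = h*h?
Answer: -139445/16343433 ≈ -0.0085322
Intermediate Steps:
E(h) = 5*h² (E(h) = 5*(h*h) = 5*h²)
E(-167)/F(-291) = (5*(-167)²)/((-193*(-291)²)) = (5*27889)/((-193*84681)) = 139445/(-16343433) = 139445*(-1/16343433) = -139445/16343433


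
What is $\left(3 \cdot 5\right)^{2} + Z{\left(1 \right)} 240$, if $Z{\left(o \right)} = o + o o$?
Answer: $705$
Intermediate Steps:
$Z{\left(o \right)} = o + o^{2}$
$\left(3 \cdot 5\right)^{2} + Z{\left(1 \right)} 240 = \left(3 \cdot 5\right)^{2} + 1 \left(1 + 1\right) 240 = 15^{2} + 1 \cdot 2 \cdot 240 = 225 + 2 \cdot 240 = 225 + 480 = 705$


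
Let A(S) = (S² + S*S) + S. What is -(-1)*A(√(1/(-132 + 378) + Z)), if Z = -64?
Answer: -15743/123 + I*√3872778/246 ≈ -127.99 + 7.9997*I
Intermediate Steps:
A(S) = S + 2*S² (A(S) = (S² + S²) + S = 2*S² + S = S + 2*S²)
-(-1)*A(√(1/(-132 + 378) + Z)) = -(-1)*√(1/(-132 + 378) - 64)*(1 + 2*√(1/(-132 + 378) - 64)) = -(-1)*√(1/246 - 64)*(1 + 2*√(1/246 - 64)) = -(-1)*√(-15743/246)*(1 + 2*√(-15743/246)) = -(-1)*(I*√3872778/246)*(1 + 2*(I*√3872778/246)) = -(-1)*(I*√3872778/246)*(1 + I*√3872778/123) = -(-1)*I*√3872778*(1 + I*√3872778/123)/246 = I*√3872778*(1 + I*√3872778/123)/246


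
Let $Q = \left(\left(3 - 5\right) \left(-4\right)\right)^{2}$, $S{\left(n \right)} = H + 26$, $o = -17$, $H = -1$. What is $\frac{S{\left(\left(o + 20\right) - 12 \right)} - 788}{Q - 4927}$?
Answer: $\frac{763}{4863} \approx 0.1569$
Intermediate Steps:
$S{\left(n \right)} = 25$ ($S{\left(n \right)} = -1 + 26 = 25$)
$Q = 64$ ($Q = \left(\left(-2\right) \left(-4\right)\right)^{2} = 8^{2} = 64$)
$\frac{S{\left(\left(o + 20\right) - 12 \right)} - 788}{Q - 4927} = \frac{25 - 788}{64 - 4927} = - \frac{763}{-4863} = \left(-763\right) \left(- \frac{1}{4863}\right) = \frac{763}{4863}$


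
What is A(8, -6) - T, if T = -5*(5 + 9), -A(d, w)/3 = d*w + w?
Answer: 232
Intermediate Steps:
A(d, w) = -3*w - 3*d*w (A(d, w) = -3*(d*w + w) = -3*(w + d*w) = -3*w - 3*d*w)
T = -70 (T = -5*14 = -70)
A(8, -6) - T = -3*(-6)*(1 + 8) - 1*(-70) = -3*(-6)*9 + 70 = 162 + 70 = 232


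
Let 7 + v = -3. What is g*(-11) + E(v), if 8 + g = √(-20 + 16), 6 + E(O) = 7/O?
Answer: 813/10 - 22*I ≈ 81.3 - 22.0*I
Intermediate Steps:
v = -10 (v = -7 - 3 = -10)
E(O) = -6 + 7/O
g = -8 + 2*I (g = -8 + √(-20 + 16) = -8 + √(-4) = -8 + 2*I ≈ -8.0 + 2.0*I)
g*(-11) + E(v) = (-8 + 2*I)*(-11) + (-6 + 7/(-10)) = (88 - 22*I) + (-6 + 7*(-⅒)) = (88 - 22*I) + (-6 - 7/10) = (88 - 22*I) - 67/10 = 813/10 - 22*I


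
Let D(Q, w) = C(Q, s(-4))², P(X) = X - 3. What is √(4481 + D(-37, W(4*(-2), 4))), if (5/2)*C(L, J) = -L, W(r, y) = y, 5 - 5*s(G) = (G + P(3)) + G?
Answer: √117501/5 ≈ 68.557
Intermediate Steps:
P(X) = -3 + X
s(G) = 1 - 2*G/5 (s(G) = 1 - ((G + (-3 + 3)) + G)/5 = 1 - ((G + 0) + G)/5 = 1 - (G + G)/5 = 1 - 2*G/5)
C(L, J) = -2*L/5 (C(L, J) = 2*(-L)/5 = -2*L/5)
D(Q, w) = 4*Q²/25 (D(Q, w) = (-2*Q/5)² = 4*Q²/25)
√(4481 + D(-37, W(4*(-2), 4))) = √(4481 + (4/25)*(-37)²) = √(4481 + (4/25)*1369) = √(4481 + 5476/25) = √(117501/25) = √117501/5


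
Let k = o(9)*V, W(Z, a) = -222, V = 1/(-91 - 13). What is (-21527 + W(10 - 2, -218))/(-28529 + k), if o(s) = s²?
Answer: 323128/423871 ≈ 0.76233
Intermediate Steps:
V = -1/104 (V = 1/(-104) = -1/104 ≈ -0.0096154)
k = -81/104 (k = 9²*(-1/104) = 81*(-1/104) = -81/104 ≈ -0.77885)
(-21527 + W(10 - 2, -218))/(-28529 + k) = (-21527 - 222)/(-28529 - 81/104) = -21749/(-2967097/104) = -21749*(-104/2967097) = 323128/423871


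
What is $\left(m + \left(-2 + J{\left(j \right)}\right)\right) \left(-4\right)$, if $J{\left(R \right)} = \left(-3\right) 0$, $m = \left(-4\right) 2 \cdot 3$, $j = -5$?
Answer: $104$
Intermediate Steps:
$m = -24$ ($m = \left(-8\right) 3 = -24$)
$J{\left(R \right)} = 0$
$\left(m + \left(-2 + J{\left(j \right)}\right)\right) \left(-4\right) = \left(-24 + \left(-2 + 0\right)\right) \left(-4\right) = \left(-24 - 2\right) \left(-4\right) = \left(-26\right) \left(-4\right) = 104$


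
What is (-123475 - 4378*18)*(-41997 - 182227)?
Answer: 45355806496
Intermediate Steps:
(-123475 - 4378*18)*(-41997 - 182227) = (-123475 - 78804)*(-224224) = -202279*(-224224) = 45355806496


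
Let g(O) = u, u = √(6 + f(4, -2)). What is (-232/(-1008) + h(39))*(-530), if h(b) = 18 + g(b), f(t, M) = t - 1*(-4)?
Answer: -608705/63 - 530*√14 ≈ -11645.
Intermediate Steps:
f(t, M) = 4 + t (f(t, M) = t + 4 = 4 + t)
u = √14 (u = √(6 + (4 + 4)) = √(6 + 8) = √14 ≈ 3.7417)
g(O) = √14
h(b) = 18 + √14
(-232/(-1008) + h(39))*(-530) = (-232/(-1008) + (18 + √14))*(-530) = (-232*(-1/1008) + (18 + √14))*(-530) = (29/126 + (18 + √14))*(-530) = (2297/126 + √14)*(-530) = -608705/63 - 530*√14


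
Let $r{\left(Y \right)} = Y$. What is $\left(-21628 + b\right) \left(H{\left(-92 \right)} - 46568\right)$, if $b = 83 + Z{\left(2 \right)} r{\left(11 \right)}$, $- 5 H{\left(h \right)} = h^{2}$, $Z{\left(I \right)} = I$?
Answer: $\frac{5193585992}{5} \approx 1.0387 \cdot 10^{9}$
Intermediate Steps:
$H{\left(h \right)} = - \frac{h^{2}}{5}$
$b = 105$ ($b = 83 + 2 \cdot 11 = 83 + 22 = 105$)
$\left(-21628 + b\right) \left(H{\left(-92 \right)} - 46568\right) = \left(-21628 + 105\right) \left(- \frac{\left(-92\right)^{2}}{5} - 46568\right) = - 21523 \left(\left(- \frac{1}{5}\right) 8464 - 46568\right) = - 21523 \left(- \frac{8464}{5} - 46568\right) = \left(-21523\right) \left(- \frac{241304}{5}\right) = \frac{5193585992}{5}$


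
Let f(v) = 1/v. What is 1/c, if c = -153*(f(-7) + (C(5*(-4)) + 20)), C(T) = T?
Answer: 7/153 ≈ 0.045752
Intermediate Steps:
c = 153/7 (c = -153*(1/(-7) + (5*(-4) + 20)) = -153*(-1/7 + (-20 + 20)) = -153*(-1/7 + 0) = -153*(-1/7) = 153/7 ≈ 21.857)
1/c = 1/(153/7) = 7/153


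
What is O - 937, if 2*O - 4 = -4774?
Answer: -3322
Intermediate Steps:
O = -2385 (O = 2 + (1/2)*(-4774) = 2 - 2387 = -2385)
O - 937 = -2385 - 937 = -3322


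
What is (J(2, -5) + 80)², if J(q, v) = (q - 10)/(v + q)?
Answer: 61504/9 ≈ 6833.8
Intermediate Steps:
J(q, v) = (-10 + q)/(q + v)
(J(2, -5) + 80)² = ((-10 + 2)/(2 - 5) + 80)² = (-8/(-3) + 80)² = (-⅓*(-8) + 80)² = (8/3 + 80)² = (248/3)² = 61504/9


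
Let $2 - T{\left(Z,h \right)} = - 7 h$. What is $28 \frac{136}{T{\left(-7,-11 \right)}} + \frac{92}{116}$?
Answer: $- \frac{108707}{2175} \approx -49.98$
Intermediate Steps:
$T{\left(Z,h \right)} = 2 + 7 h$ ($T{\left(Z,h \right)} = 2 - - 7 h = 2 + 7 h$)
$28 \frac{136}{T{\left(-7,-11 \right)}} + \frac{92}{116} = 28 \frac{136}{2 + 7 \left(-11\right)} + \frac{92}{116} = 28 \frac{136}{2 - 77} + 92 \cdot \frac{1}{116} = 28 \frac{136}{-75} + \frac{23}{29} = 28 \cdot 136 \left(- \frac{1}{75}\right) + \frac{23}{29} = 28 \left(- \frac{136}{75}\right) + \frac{23}{29} = - \frac{3808}{75} + \frac{23}{29} = - \frac{108707}{2175}$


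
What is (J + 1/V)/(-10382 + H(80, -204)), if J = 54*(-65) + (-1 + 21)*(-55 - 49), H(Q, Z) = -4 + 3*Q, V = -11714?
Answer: 21827087/39616748 ≈ 0.55096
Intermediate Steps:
J = -5590 (J = -3510 + 20*(-104) = -3510 - 2080 = -5590)
(J + 1/V)/(-10382 + H(80, -204)) = (-5590 + 1/(-11714))/(-10382 + (-4 + 3*80)) = (-5590 - 1/11714)/(-10382 + (-4 + 240)) = -65481261/(11714*(-10382 + 236)) = -65481261/11714/(-10146) = -65481261/11714*(-1/10146) = 21827087/39616748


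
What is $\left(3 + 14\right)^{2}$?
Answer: $289$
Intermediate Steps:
$\left(3 + 14\right)^{2} = 17^{2} = 289$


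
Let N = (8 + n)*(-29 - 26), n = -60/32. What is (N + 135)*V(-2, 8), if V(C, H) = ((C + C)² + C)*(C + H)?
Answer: -33915/2 ≈ -16958.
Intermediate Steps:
n = -15/8 (n = -60*1/32 = -15/8 ≈ -1.8750)
V(C, H) = (C + H)*(C + 4*C²) (V(C, H) = ((2*C)² + C)*(C + H) = (4*C² + C)*(C + H) = (C + 4*C²)*(C + H) = (C + H)*(C + 4*C²))
N = -2695/8 (N = (8 - 15/8)*(-29 - 26) = (49/8)*(-55) = -2695/8 ≈ -336.88)
(N + 135)*V(-2, 8) = (-2695/8 + 135)*(-2*(-2 + 8 + 4*(-2)² + 4*(-2)*8)) = -(-1615)*(-2 + 8 + 4*4 - 64)/4 = -(-1615)*(-2 + 8 + 16 - 64)/4 = -(-1615)*(-42)/4 = -1615/8*84 = -33915/2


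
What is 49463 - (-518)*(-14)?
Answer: 42211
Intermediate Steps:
49463 - (-518)*(-14) = 49463 - 1*7252 = 49463 - 7252 = 42211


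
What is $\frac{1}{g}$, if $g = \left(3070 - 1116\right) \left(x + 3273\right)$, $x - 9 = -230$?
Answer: $\frac{1}{5963608} \approx 1.6768 \cdot 10^{-7}$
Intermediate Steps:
$x = -221$ ($x = 9 - 230 = -221$)
$g = 5963608$ ($g = \left(3070 - 1116\right) \left(-221 + 3273\right) = 1954 \cdot 3052 = 5963608$)
$\frac{1}{g} = \frac{1}{5963608}$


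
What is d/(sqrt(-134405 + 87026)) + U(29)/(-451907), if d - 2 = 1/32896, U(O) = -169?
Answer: 169/451907 - 21931*I*sqrt(47379)/519526528 ≈ 0.00037397 - 0.0091885*I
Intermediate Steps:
d = 65793/32896 (d = 2 + 1/32896 = 65793/32896 ≈ 2.0000)
d/(sqrt(-134405 + 87026)) + U(29)/(-451907) = 65793/(32896*(sqrt(-134405 + 87026))) - 169/(-451907) = 65793/(32896*(sqrt(-47379))) - 169*(-1/451907) = 65793/(32896*((I*sqrt(47379)))) + 169/451907 = 65793*(-I*sqrt(47379)/47379)/32896 + 169/451907 = -21931*I*sqrt(47379)/519526528 + 169/451907 = 169/451907 - 21931*I*sqrt(47379)/519526528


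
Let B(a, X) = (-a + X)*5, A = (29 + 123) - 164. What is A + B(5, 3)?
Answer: -22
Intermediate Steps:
A = -12 (A = 152 - 164 = -12)
B(a, X) = -5*a + 5*X (B(a, X) = (X - a)*5 = -5*a + 5*X)
A + B(5, 3) = -12 + (-5*5 + 5*3) = -12 + (-25 + 15) = -12 - 10 = -22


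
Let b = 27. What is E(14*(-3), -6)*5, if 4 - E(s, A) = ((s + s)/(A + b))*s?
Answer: -820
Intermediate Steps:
E(s, A) = 4 - 2*s**2/(27 + A) (E(s, A) = 4 - (s + s)/(A + 27)*s = 4 - (2*s)/(27 + A)*s = 4 - 2*s/(27 + A)*s = 4 - 2*s**2/(27 + A))
E(14*(-3), -6)*5 = (2*(54 - (14*(-3))**2 + 2*(-6))/(27 - 6))*5 = (2*(54 - 1*(-42)**2 - 12)/21)*5 = (2*(1/21)*(54 - 1*1764 - 12))*5 = (2*(1/21)*(54 - 1764 - 12))*5 = (2*(1/21)*(-1722))*5 = -164*5 = -820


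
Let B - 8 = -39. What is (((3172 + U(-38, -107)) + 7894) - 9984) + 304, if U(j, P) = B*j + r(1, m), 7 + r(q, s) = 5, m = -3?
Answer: 2562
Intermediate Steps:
B = -31 (B = 8 - 39 = -31)
r(q, s) = -2 (r(q, s) = -7 + 5 = -2)
U(j, P) = -2 - 31*j (U(j, P) = -31*j - 2 = -2 - 31*j)
(((3172 + U(-38, -107)) + 7894) - 9984) + 304 = (((3172 + (-2 - 31*(-38))) + 7894) - 9984) + 304 = (((3172 + (-2 + 1178)) + 7894) - 9984) + 304 = (((3172 + 1176) + 7894) - 9984) + 304 = ((4348 + 7894) - 9984) + 304 = (12242 - 9984) + 304 = 2258 + 304 = 2562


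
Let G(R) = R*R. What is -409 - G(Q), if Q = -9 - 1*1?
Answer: -509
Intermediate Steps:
Q = -10 (Q = -9 - 1 = -10)
G(R) = R**2
-409 - G(Q) = -409 - 1*(-10)**2 = -409 - 1*100 = -409 - 100 = -509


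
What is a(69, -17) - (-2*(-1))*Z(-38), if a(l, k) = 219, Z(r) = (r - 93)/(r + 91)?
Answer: 11869/53 ≈ 223.94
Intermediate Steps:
Z(r) = (-93 + r)/(91 + r)
a(69, -17) - (-2*(-1))*Z(-38) = 219 - (-2*(-1))*(-93 - 38)/(91 - 38) = 219 - 2*-131/53 = 219 - 2*(1/53)*(-131) = 219 - 2*(-131)/53 = 219 - 1*(-262/53) = 219 + 262/53 = 11869/53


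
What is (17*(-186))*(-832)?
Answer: 2630784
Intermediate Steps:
(17*(-186))*(-832) = -3162*(-832) = 2630784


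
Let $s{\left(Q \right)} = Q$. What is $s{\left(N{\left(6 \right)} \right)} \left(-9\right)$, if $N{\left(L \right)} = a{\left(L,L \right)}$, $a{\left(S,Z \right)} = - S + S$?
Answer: $0$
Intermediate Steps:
$a{\left(S,Z \right)} = 0$
$N{\left(L \right)} = 0$
$s{\left(N{\left(6 \right)} \right)} \left(-9\right) = 0 \left(-9\right) = 0$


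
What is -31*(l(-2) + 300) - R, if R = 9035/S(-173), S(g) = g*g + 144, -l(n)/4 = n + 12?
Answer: -242397415/30073 ≈ -8060.3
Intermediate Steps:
l(n) = -48 - 4*n (l(n) = -4*(n + 12) = -4*(12 + n) = -48 - 4*n)
S(g) = 144 + g**2 (S(g) = g**2 + 144 = 144 + g**2)
R = 9035/30073 (R = 9035/(144 + (-173)**2) = 9035/(144 + 29929) = 9035/30073 ≈ 0.30044)
-31*(l(-2) + 300) - R = -31*((-48 - 4*(-2)) + 300) - 1*9035/30073 = -31*((-48 + 8) + 300) - 9035/30073 = -31*(-40 + 300) - 9035/30073 = -31*260 - 9035/30073 = -8060 - 9035/30073 = -242397415/30073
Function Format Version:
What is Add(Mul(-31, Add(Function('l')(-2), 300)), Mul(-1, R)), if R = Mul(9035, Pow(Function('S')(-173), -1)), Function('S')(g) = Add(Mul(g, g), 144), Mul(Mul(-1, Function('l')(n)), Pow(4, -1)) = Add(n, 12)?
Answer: Rational(-242397415, 30073) ≈ -8060.3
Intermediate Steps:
Function('l')(n) = Add(-48, Mul(-4, n)) (Function('l')(n) = Mul(-4, Add(n, 12)) = Mul(-4, Add(12, n)) = Add(-48, Mul(-4, n)))
Function('S')(g) = Add(144, Pow(g, 2)) (Function('S')(g) = Add(Pow(g, 2), 144) = Add(144, Pow(g, 2)))
R = Rational(9035, 30073) (R = Mul(9035, Pow(Add(144, Pow(-173, 2)), -1)) = Mul(9035, Pow(Add(144, 29929), -1)) = Mul(9035, Pow(30073, -1)) = Mul(9035, Rational(1, 30073)) = Rational(9035, 30073) ≈ 0.30044)
Add(Mul(-31, Add(Function('l')(-2), 300)), Mul(-1, R)) = Add(Mul(-31, Add(Add(-48, Mul(-4, -2)), 300)), Mul(-1, Rational(9035, 30073))) = Add(Mul(-31, Add(Add(-48, 8), 300)), Rational(-9035, 30073)) = Add(Mul(-31, Add(-40, 300)), Rational(-9035, 30073)) = Add(Mul(-31, 260), Rational(-9035, 30073)) = Add(-8060, Rational(-9035, 30073)) = Rational(-242397415, 30073)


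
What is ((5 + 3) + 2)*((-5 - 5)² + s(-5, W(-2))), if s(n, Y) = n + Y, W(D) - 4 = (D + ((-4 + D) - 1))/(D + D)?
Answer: 2025/2 ≈ 1012.5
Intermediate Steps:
W(D) = 4 + (-5 + 2*D)/(2*D) (W(D) = 4 + (D + ((-4 + D) - 1))/(D + D) = 4 + (D + (-5 + D))/((2*D)) = 4 + (-5 + 2*D)*(1/(2*D)) = 4 + (-5 + 2*D)/(2*D))
s(n, Y) = Y + n
((5 + 3) + 2)*((-5 - 5)² + s(-5, W(-2))) = ((5 + 3) + 2)*((-5 - 5)² + ((5 - 5/2/(-2)) - 5)) = (8 + 2)*((-10)² + ((5 - 5/2*(-½)) - 5)) = 10*(100 + ((5 + 5/4) - 5)) = 10*(100 + (25/4 - 5)) = 10*(100 + 5/4) = 10*(405/4) = 2025/2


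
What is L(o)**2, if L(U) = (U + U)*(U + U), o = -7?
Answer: 38416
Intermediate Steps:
L(U) = 4*U**2 (L(U) = (2*U)*(2*U) = 4*U**2)
L(o)**2 = (4*(-7)**2)**2 = (4*49)**2 = 196**2 = 38416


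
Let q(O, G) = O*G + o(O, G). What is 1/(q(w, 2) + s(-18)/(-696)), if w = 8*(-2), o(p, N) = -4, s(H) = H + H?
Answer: -58/2085 ≈ -0.027818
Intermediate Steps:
s(H) = 2*H
w = -16
q(O, G) = -4 + G*O (q(O, G) = O*G - 4 = G*O - 4 = -4 + G*O)
1/(q(w, 2) + s(-18)/(-696)) = 1/((-4 + 2*(-16)) + (2*(-18))/(-696)) = 1/((-4 - 32) - 36*(-1/696)) = 1/(-36 + 3/58) = 1/(-2085/58) = -58/2085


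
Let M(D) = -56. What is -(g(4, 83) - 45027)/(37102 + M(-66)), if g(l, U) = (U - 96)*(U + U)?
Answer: 47185/37046 ≈ 1.2737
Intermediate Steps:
g(l, U) = 2*U*(-96 + U) (g(l, U) = (-96 + U)*(2*U) = 2*U*(-96 + U))
-(g(4, 83) - 45027)/(37102 + M(-66)) = -(2*83*(-96 + 83) - 45027)/(37102 - 56) = -(2*83*(-13) - 45027)/37046 = -(-2158 - 45027)/37046 = -(-47185)/37046 = -1*(-47185/37046) = 47185/37046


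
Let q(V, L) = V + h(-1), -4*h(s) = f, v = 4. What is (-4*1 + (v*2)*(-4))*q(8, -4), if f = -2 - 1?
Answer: -315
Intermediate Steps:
f = -3
h(s) = 3/4 (h(s) = -1/4*(-3) = 3/4)
q(V, L) = 3/4 + V (q(V, L) = V + 3/4 = 3/4 + V)
(-4*1 + (v*2)*(-4))*q(8, -4) = (-4*1 + (4*2)*(-4))*(3/4 + 8) = (-4 + 8*(-4))*(35/4) = (-4 - 32)*(35/4) = -36*35/4 = -315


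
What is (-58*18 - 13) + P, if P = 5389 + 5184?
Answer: 9516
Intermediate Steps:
P = 10573
(-58*18 - 13) + P = (-58*18 - 13) + 10573 = (-1044 - 13) + 10573 = -1057 + 10573 = 9516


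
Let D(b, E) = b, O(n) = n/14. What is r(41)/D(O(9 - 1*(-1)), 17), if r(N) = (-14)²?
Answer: 1372/5 ≈ 274.40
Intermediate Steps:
r(N) = 196
O(n) = n/14 (O(n) = n*(1/14) = n/14)
r(41)/D(O(9 - 1*(-1)), 17) = 196/(((9 - 1*(-1))/14)) = 196/(((9 + 1)/14)) = 196/(((1/14)*10)) = 196/(5/7) = 196*(7/5) = 1372/5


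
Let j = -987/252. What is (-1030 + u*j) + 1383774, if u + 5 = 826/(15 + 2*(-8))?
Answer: 5543995/4 ≈ 1.3860e+6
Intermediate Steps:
j = -47/12 (j = -987*1/252 = -47/12 ≈ -3.9167)
u = -831 (u = -5 + 826/(15 + 2*(-8)) = -5 + 826/(15 - 16) = -5 + 826/(-1) = -5 + 826*(-1) = -5 - 826 = -831)
(-1030 + u*j) + 1383774 = (-1030 - 831*(-47/12)) + 1383774 = (-1030 + 13019/4) + 1383774 = 8899/4 + 1383774 = 5543995/4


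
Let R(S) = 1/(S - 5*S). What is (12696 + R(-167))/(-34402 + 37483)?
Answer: 8480929/2058108 ≈ 4.1207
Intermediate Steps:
R(S) = -1/(4*S) (R(S) = 1/(-4*S) = -1/(4*S))
(12696 + R(-167))/(-34402 + 37483) = (12696 - ¼/(-167))/(-34402 + 37483) = (12696 - ¼*(-1/167))/3081 = (12696 + 1/668)*(1/3081) = (8480929/668)*(1/3081) = 8480929/2058108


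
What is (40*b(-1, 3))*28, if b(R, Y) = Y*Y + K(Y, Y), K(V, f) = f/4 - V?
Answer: 7560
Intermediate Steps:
K(V, f) = -V + f/4 (K(V, f) = f*(¼) - V = f/4 - V = -V + f/4)
b(R, Y) = Y² - 3*Y/4 (b(R, Y) = Y*Y + (-Y + Y/4) = Y² - 3*Y/4)
(40*b(-1, 3))*28 = (40*((¼)*3*(-3 + 4*3)))*28 = (40*((¼)*3*(-3 + 12)))*28 = (40*((¼)*3*9))*28 = (40*(27/4))*28 = 270*28 = 7560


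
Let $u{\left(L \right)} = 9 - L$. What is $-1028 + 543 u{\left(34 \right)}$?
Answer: $-14603$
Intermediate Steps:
$-1028 + 543 u{\left(34 \right)} = -1028 + 543 \left(9 - 34\right) = -1028 + 543 \left(-25\right) = -1028 - 13575 = -14603$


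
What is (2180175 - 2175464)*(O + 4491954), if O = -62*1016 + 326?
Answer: 20866375768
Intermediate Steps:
O = -62666 (O = -62992 + 326 = -62666)
(2180175 - 2175464)*(O + 4491954) = (2180175 - 2175464)*(-62666 + 4491954) = 4711*4429288 = 20866375768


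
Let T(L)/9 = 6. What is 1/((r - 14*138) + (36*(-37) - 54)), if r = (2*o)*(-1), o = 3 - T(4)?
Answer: -1/3216 ≈ -0.00031095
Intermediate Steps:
T(L) = 54 (T(L) = 9*6 = 54)
o = -51 (o = 3 - 1*54 = 3 - 54 = -51)
r = 102 (r = (2*(-51))*(-1) = -102*(-1) = 102)
1/((r - 14*138) + (36*(-37) - 54)) = 1/((102 - 14*138) + (36*(-37) - 54)) = 1/((102 - 1932) + (-1332 - 54)) = 1/(-1830 - 1386) = 1/(-3216) = -1/3216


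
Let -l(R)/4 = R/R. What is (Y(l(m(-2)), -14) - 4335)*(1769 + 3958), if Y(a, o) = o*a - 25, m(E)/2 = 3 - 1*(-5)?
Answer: -24649008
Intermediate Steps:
m(E) = 16 (m(E) = 2*(3 - 1*(-5)) = 2*(3 + 5) = 2*8 = 16)
l(R) = -4 (l(R) = -4*R/R = -4*1 = -4)
Y(a, o) = -25 + a*o (Y(a, o) = a*o - 25 = -25 + a*o)
(Y(l(m(-2)), -14) - 4335)*(1769 + 3958) = ((-25 - 4*(-14)) - 4335)*(1769 + 3958) = ((-25 + 56) - 4335)*5727 = (31 - 4335)*5727 = -4304*5727 = -24649008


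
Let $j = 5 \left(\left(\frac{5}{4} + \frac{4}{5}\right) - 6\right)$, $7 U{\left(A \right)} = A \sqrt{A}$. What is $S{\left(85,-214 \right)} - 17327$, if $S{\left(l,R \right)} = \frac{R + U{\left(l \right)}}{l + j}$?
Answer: $- \frac{4523203}{261} + \frac{340 \sqrt{85}}{1827} \approx -17329.0$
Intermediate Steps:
$U{\left(A \right)} = \frac{A^{\frac{3}{2}}}{7}$ ($U{\left(A \right)} = \frac{A \sqrt{A}}{7} = \frac{A^{\frac{3}{2}}}{7}$)
$j = - \frac{79}{4}$ ($j = 5 \left(\left(5 \cdot \frac{1}{4} + 4 \cdot \frac{1}{5}\right) - 6\right) = 5 \left(\left(\frac{5}{4} + \frac{4}{5}\right) - 6\right) = 5 \left(\frac{41}{20} - 6\right) = 5 \left(- \frac{79}{20}\right) = - \frac{79}{4} \approx -19.75$)
$S{\left(l,R \right)} = \frac{R + \frac{l^{\frac{3}{2}}}{7}}{- \frac{79}{4} + l}$ ($S{\left(l,R \right)} = \frac{R + \frac{l^{\frac{3}{2}}}{7}}{l - \frac{79}{4}} = \frac{R + \frac{l^{\frac{3}{2}}}{7}}{- \frac{79}{4} + l}$)
$S{\left(85,-214 \right)} - 17327 = \frac{4 \left(85^{\frac{3}{2}} + 7 \left(-214\right)\right)}{7 \left(-79 + 4 \cdot 85\right)} - 17327 = \frac{4 \left(85 \sqrt{85} - 1498\right)}{7 \left(-79 + 340\right)} - 17327 = \frac{4 \left(-1498 + 85 \sqrt{85}\right)}{7 \cdot 261} - 17327 = \frac{4}{7} \cdot \frac{1}{261} \left(-1498 + 85 \sqrt{85}\right) - 17327 = \left(- \frac{856}{261} + \frac{340 \sqrt{85}}{1827}\right) - 17327 = - \frac{4523203}{261} + \frac{340 \sqrt{85}}{1827}$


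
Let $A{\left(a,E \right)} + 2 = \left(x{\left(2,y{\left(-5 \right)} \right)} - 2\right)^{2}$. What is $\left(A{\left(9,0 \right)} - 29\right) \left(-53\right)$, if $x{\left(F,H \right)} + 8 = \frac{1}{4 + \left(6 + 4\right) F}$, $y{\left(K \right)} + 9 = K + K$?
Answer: $- \frac{2081045}{576} \approx -3612.9$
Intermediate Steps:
$y{\left(K \right)} = -9 + 2 K$ ($y{\left(K \right)} = -9 + \left(K + K\right) = -9 + 2 K$)
$x{\left(F,H \right)} = -8 + \frac{1}{4 + 10 F}$ ($x{\left(F,H \right)} = -8 + \frac{1}{4 + \left(6 + 4\right) F} = -8 + \frac{1}{4 + 10 F}$)
$A{\left(a,E \right)} = \frac{55969}{576}$ ($A{\left(a,E \right)} = -2 + \left(\frac{-31 - 160}{2 \left(2 + 5 \cdot 2\right)} - 2\right)^{2} = -2 + \left(\frac{-31 - 160}{2 \left(2 + 10\right)} - 2\right)^{2} = -2 + \left(\frac{1}{2} \cdot \frac{1}{12} \left(-191\right) - 2\right)^{2} = -2 + \left(- \frac{191}{24} - 2\right)^{2} = -2 + \left(- \frac{239}{24}\right)^{2} = -2 + \frac{57121}{576} = \frac{55969}{576}$)
$\left(A{\left(9,0 \right)} - 29\right) \left(-53\right) = \left(\frac{55969}{576} - 29\right) \left(-53\right) = \frac{39265}{576} \left(-53\right) = - \frac{2081045}{576}$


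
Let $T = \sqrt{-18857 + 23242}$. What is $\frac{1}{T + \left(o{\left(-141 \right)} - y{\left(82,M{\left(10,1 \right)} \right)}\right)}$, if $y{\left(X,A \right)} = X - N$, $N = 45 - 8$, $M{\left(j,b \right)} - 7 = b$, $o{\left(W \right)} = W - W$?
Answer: $\frac{9}{472} + \frac{\sqrt{4385}}{2360} \approx 0.047127$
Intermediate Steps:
$o{\left(W \right)} = 0$
$M{\left(j,b \right)} = 7 + b$
$N = 37$
$y{\left(X,A \right)} = -37 + X$ ($y{\left(X,A \right)} = X - 37 = -37 + X$)
$T = \sqrt{4385} \approx 66.219$
$\frac{1}{T + \left(o{\left(-141 \right)} - y{\left(82,M{\left(10,1 \right)} \right)}\right)} = \frac{1}{\sqrt{4385} + \left(0 - \left(-37 + 82\right)\right)} = \frac{1}{\sqrt{4385} + \left(0 - 45\right)} = \frac{1}{\sqrt{4385} - 45} = \frac{1}{-45 + \sqrt{4385}}$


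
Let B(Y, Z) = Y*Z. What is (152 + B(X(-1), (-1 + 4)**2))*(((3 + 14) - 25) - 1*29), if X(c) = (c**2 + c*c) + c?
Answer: -5957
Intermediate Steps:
X(c) = c + 2*c**2 (X(c) = (c**2 + c**2) + c = 2*c**2 + c = c + 2*c**2)
(152 + B(X(-1), (-1 + 4)**2))*(((3 + 14) - 25) - 1*29) = (152 + (-(1 + 2*(-1)))*(-1 + 4)**2)*(((3 + 14) - 25) - 1*29) = (152 - (1 - 2)*3**2)*((17 - 25) - 29) = (152 - 1*(-1)*9)*(-8 - 29) = (152 + 1*9)*(-37) = (152 + 9)*(-37) = 161*(-37) = -5957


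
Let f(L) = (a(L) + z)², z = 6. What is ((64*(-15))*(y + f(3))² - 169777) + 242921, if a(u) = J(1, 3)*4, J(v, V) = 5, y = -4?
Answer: -433447496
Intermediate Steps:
a(u) = 20 (a(u) = 5*4 = 20)
f(L) = 676 (f(L) = (20 + 6)² = 26² = 676)
((64*(-15))*(y + f(3))² - 169777) + 242921 = ((64*(-15))*(-4 + 676)² - 169777) + 242921 = (-960*672² - 169777) + 242921 = (-960*451584 - 169777) + 242921 = (-433520640 - 169777) + 242921 = -433690417 + 242921 = -433447496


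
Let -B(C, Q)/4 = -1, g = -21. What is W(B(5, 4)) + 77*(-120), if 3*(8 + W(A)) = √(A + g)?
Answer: -9248 + I*√17/3 ≈ -9248.0 + 1.3744*I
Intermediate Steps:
B(C, Q) = 4 (B(C, Q) = -4*(-1) = 4)
W(A) = -8 + √(-21 + A)/3 (W(A) = -8 + √(A - 21)/3 = -8 + √(-21 + A)/3)
W(B(5, 4)) + 77*(-120) = (-8 + √(-21 + 4)/3) + 77*(-120) = (-8 + √(-17)/3) - 9240 = (-8 + (I*√17)/3) - 9240 = (-8 + I*√17/3) - 9240 = -9248 + I*√17/3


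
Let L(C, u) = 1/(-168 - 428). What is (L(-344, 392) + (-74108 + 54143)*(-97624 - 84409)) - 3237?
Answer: 2166034222367/596 ≈ 3.6343e+9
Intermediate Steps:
L(C, u) = -1/596 (L(C, u) = 1/(-596) = -1/596)
(L(-344, 392) + (-74108 + 54143)*(-97624 - 84409)) - 3237 = (-1/596 + (-74108 + 54143)*(-97624 - 84409)) - 3237 = (-1/596 - 19965*(-182033)) - 3237 = (-1/596 + 3634288845) - 3237 = 2166036151619/596 - 3237 = 2166034222367/596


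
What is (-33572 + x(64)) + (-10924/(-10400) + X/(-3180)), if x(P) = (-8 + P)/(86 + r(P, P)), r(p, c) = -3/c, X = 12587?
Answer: -76351666086781/2274113400 ≈ -33574.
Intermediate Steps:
x(P) = (-8 + P)/(86 - 3/P)
(-33572 + x(64)) + (-10924/(-10400) + X/(-3180)) = (-33572 + 64*(-8 + 64)/(-3 + 86*64)) + (-10924/(-10400) + 12587/(-3180)) = (-33572 + 64*56/(-3 + 5504)) + (-10924*(-1/10400) + 12587*(-1/3180)) = (-33572 + 64*56/5501) + (2731/2600 - 12587/3180) = (-33572 + 64*(1/5501)*56) - 1202081/413400 = (-33572 + 3584/5501) - 1202081/413400 = -184675988/5501 - 1202081/413400 = -76351666086781/2274113400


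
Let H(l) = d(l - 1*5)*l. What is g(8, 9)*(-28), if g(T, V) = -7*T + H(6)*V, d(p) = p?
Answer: 56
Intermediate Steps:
H(l) = l*(-5 + l) (H(l) = (l - 1*5)*l = (l - 5)*l = (-5 + l)*l = l*(-5 + l))
g(T, V) = -7*T + 6*V (g(T, V) = -7*T + (6*(-5 + 6))*V = -7*T + (6*1)*V = -7*T + 6*V)
g(8, 9)*(-28) = (-7*8 + 6*9)*(-28) = (-56 + 54)*(-28) = -2*(-28) = 56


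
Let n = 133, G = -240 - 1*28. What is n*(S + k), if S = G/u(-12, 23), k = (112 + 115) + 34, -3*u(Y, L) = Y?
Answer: 25802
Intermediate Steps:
u(Y, L) = -Y/3
G = -268 (G = -240 - 28 = -268)
k = 261 (k = 227 + 34 = 261)
S = -67 (S = -268/((-1/3*(-12))) = -268/4 = -268*1/4 = -67)
n*(S + k) = 133*(-67 + 261) = 133*194 = 25802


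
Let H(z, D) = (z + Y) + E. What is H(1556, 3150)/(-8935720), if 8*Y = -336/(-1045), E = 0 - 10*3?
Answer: -199339/1167228425 ≈ -0.00017078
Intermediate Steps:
E = -30 (E = 0 - 30 = -30)
Y = 42/1045 (Y = (-336/(-1045))/8 = (-336*(-1/1045))/8 = (⅛)*(336/1045) = 42/1045 ≈ 0.040191)
H(z, D) = -31308/1045 + z (H(z, D) = (z + 42/1045) - 30 = (42/1045 + z) - 30 = -31308/1045 + z)
H(1556, 3150)/(-8935720) = (-31308/1045 + 1556)/(-8935720) = (1594712/1045)*(-1/8935720) = -199339/1167228425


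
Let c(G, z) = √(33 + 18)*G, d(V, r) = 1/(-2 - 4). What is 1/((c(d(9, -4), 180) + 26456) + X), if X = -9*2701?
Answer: 25764/55315291 + 2*√51/55315291 ≈ 0.00046602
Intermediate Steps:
d(V, r) = -⅙ (d(V, r) = 1/(-6) = -⅙)
c(G, z) = G*√51 (c(G, z) = √51*G = G*√51)
X = -24309
1/((c(d(9, -4), 180) + 26456) + X) = 1/((-√51/6 + 26456) - 24309) = 1/((26456 - √51/6) - 24309) = 1/(2147 - √51/6)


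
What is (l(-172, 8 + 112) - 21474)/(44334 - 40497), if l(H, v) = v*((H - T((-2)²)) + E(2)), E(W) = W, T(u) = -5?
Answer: -13758/1279 ≈ -10.757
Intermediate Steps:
l(H, v) = v*(7 + H) (l(H, v) = v*((H - 1*(-5)) + 2) = v*((H + 5) + 2) = v*((5 + H) + 2) = v*(7 + H))
(l(-172, 8 + 112) - 21474)/(44334 - 40497) = ((8 + 112)*(7 - 172) - 21474)/(44334 - 40497) = (120*(-165) - 21474)/3837 = (-19800 - 21474)*(1/3837) = -41274*1/3837 = -13758/1279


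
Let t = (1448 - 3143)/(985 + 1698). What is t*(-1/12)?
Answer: 565/10732 ≈ 0.052646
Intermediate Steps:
t = -1695/2683 ≈ -0.63176
t*(-1/12) = -(-1695)/(2683*12) = -1695/2683*(-1/12) = 565/10732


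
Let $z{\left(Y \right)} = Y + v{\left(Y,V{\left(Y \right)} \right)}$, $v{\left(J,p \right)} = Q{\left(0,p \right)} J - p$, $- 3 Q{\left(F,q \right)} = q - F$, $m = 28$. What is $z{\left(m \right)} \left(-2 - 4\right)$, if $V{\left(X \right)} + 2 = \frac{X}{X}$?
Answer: $-230$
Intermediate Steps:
$Q{\left(F,q \right)} = - \frac{q}{3} + \frac{F}{3}$ ($Q{\left(F,q \right)} = - \frac{q - F}{3} = - \frac{q}{3} + \frac{F}{3}$)
$V{\left(X \right)} = -1$ ($V{\left(X \right)} = -2 + \frac{X}{X} = -2 + 1 = -1$)
$v{\left(J,p \right)} = - p - \frac{J p}{3}$ ($v{\left(J,p \right)} = \left(- \frac{p}{3} + \frac{1}{3} \cdot 0\right) J - p = \left(- \frac{p}{3} + 0\right) J - p = - \frac{p}{3} J - p = - \frac{J p}{3} - p = - p - \frac{J p}{3}$)
$z{\left(Y \right)} = 1 + \frac{4 Y}{3}$ ($z{\left(Y \right)} = Y + \frac{1}{3} \left(-1\right) \left(-3 - Y\right) = Y + \left(1 + \frac{Y}{3}\right) = 1 + \frac{4 Y}{3}$)
$z{\left(m \right)} \left(-2 - 4\right) = \left(1 + \frac{4}{3} \cdot 28\right) \left(-2 - 4\right) = \left(1 + \frac{112}{3}\right) \left(-2 - 4\right) = \frac{115}{3} \left(-6\right) = -230$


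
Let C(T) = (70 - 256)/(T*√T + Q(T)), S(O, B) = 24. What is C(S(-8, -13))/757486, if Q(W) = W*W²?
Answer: -93/5235364489 + 31*√6/502594990944 ≈ -1.7613e-8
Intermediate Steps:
Q(W) = W³
C(T) = -186/(T³ + T^(3/2)) (C(T) = (70 - 256)/(T*√T + T³) = -186/(T^(3/2) + T³) = -186/(T³ + T^(3/2)))
C(S(-8, -13))/757486 = -186/(24³ + 24^(3/2))/757486 = -186/(13824 + 48*√6)*(1/757486) = -93/(378743*(13824 + 48*√6))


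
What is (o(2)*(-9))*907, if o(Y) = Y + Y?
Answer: -32652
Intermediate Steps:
o(Y) = 2*Y
(o(2)*(-9))*907 = ((2*2)*(-9))*907 = (4*(-9))*907 = -36*907 = -32652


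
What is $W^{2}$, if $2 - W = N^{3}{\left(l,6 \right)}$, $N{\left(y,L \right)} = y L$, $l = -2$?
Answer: $2992900$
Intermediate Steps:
$N{\left(y,L \right)} = L y$
$W = 1730$ ($W = 2 - \left(6 \left(-2\right)\right)^{3} = 2 - \left(-12\right)^{3} = 2 - -1728 = 2 + 1728 = 1730$)
$W^{2} = 1730^{2} = 2992900$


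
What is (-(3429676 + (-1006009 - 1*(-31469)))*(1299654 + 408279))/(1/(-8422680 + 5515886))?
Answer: 12188791256026875072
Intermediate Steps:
(-(3429676 + (-1006009 - 1*(-31469)))*(1299654 + 408279))/(1/(-8422680 + 5515886)) = (-(3429676 + (-1006009 + 31469))*1707933)/(1/(-2906794)) = (-(3429676 - 974540)*1707933)/(-1/2906794) = -2455136*1707933*(-2906794) = -1*4193207793888*(-2906794) = -4193207793888*(-2906794) = 12188791256026875072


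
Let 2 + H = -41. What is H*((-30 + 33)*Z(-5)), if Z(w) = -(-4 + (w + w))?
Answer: -1806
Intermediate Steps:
Z(w) = 4 - 2*w (Z(w) = -(-4 + 2*w) = 4 - 2*w)
H = -43 (H = -2 - 41 = -43)
H*((-30 + 33)*Z(-5)) = -43*(-30 + 33)*(4 - 2*(-5)) = -129*(4 + 10) = -129*14 = -43*42 = -1806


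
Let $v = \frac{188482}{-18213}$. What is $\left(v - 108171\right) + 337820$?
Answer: $\frac{4182408755}{18213} \approx 2.2964 \cdot 10^{5}$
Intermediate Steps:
$v = - \frac{188482}{18213}$ ($v = 188482 \left(- \frac{1}{18213}\right) = - \frac{188482}{18213} \approx -10.349$)
$\left(v - 108171\right) + 337820 = \left(- \frac{188482}{18213} - 108171\right) + 337820 = - \frac{1970306905}{18213} + 337820 = \frac{4182408755}{18213}$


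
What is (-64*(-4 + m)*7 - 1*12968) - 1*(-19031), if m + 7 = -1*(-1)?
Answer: 10543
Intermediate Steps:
m = -6 (m = -7 - 1*(-1) = -7 + 1 = -6)
(-64*(-4 + m)*7 - 1*12968) - 1*(-19031) = (-64*(-4 - 6)*7 - 1*12968) - 1*(-19031) = (-(-640)*7 - 12968) + 19031 = (-64*(-70) - 12968) + 19031 = (4480 - 12968) + 19031 = -8488 + 19031 = 10543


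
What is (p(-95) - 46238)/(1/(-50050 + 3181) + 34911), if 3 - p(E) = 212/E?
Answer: -205853944197/155443147510 ≈ -1.3243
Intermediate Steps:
p(E) = 3 - 212/E
(p(-95) - 46238)/(1/(-50050 + 3181) + 34911) = ((3 - 212/(-95)) - 46238)/(1/(-50050 + 3181) + 34911) = ((3 - 212*(-1/95)) - 46238)/(1/(-46869) + 34911) = ((3 + 212/95) - 46238)/(-1/46869 + 34911) = (497/95 - 46238)/(1636243658/46869) = -4392113/95*46869/1636243658 = -205853944197/155443147510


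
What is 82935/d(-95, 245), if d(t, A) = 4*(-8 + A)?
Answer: 27645/316 ≈ 87.484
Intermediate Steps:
d(t, A) = -32 + 4*A
82935/d(-95, 245) = 82935/(-32 + 4*245) = 82935/(-32 + 980) = 82935/948 = 82935*(1/948) = 27645/316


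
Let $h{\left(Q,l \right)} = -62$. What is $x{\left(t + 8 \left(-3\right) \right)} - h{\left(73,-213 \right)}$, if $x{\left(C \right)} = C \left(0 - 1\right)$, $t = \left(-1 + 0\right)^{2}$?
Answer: $85$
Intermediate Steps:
$t = 1$ ($t = \left(-1\right)^{2} = 1$)
$x{\left(C \right)} = - C$ ($x{\left(C \right)} = C \left(-1\right) = - C$)
$x{\left(t + 8 \left(-3\right) \right)} - h{\left(73,-213 \right)} = - (1 + 8 \left(-3\right)) - -62 = - (1 - 24) + 62 = \left(-1\right) \left(-23\right) + 62 = 23 + 62 = 85$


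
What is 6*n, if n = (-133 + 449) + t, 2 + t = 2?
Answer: 1896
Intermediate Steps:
t = 0 (t = -2 + 2 = 0)
n = 316 (n = (-133 + 449) + 0 = 316 + 0 = 316)
6*n = 6*316 = 1896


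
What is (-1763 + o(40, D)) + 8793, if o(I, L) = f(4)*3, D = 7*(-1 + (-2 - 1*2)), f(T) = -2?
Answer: 7024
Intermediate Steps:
D = -35 (D = 7*(-1 + (-2 - 2)) = 7*(-1 - 4) = 7*(-5) = -35)
o(I, L) = -6 (o(I, L) = -2*3 = -6)
(-1763 + o(40, D)) + 8793 = (-1763 - 6) + 8793 = -1769 + 8793 = 7024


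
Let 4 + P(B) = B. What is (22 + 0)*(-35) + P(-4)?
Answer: -778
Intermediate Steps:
P(B) = -4 + B
(22 + 0)*(-35) + P(-4) = (22 + 0)*(-35) + (-4 - 4) = 22*(-35) - 8 = -770 - 8 = -778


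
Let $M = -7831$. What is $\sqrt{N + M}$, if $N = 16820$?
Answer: $\sqrt{8989} \approx 94.81$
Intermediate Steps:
$\sqrt{N + M} = \sqrt{16820 - 7831} = \sqrt{8989}$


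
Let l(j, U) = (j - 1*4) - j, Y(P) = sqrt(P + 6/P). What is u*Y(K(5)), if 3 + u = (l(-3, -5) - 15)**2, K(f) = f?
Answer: 358*sqrt(155)/5 ≈ 891.41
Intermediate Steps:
l(j, U) = -4 (l(j, U) = (j - 4) - j = (-4 + j) - j = -4)
u = 358 (u = -3 + (-4 - 15)**2 = -3 + (-19)**2 = -3 + 361 = 358)
u*Y(K(5)) = 358*sqrt(5 + 6/5) = 358*sqrt(31/5) = 358*(sqrt(155)/5) = 358*sqrt(155)/5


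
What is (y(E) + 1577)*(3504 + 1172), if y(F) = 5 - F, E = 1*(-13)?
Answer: 7458220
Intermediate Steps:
E = -13
(y(E) + 1577)*(3504 + 1172) = ((5 - 1*(-13)) + 1577)*(3504 + 1172) = ((5 + 13) + 1577)*4676 = (18 + 1577)*4676 = 1595*4676 = 7458220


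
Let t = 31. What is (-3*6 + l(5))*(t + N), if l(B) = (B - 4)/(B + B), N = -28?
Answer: -537/10 ≈ -53.700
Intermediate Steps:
l(B) = (-4 + B)/(2*B) (l(B) = (-4 + B)/((2*B)) = (-4 + B)*(1/(2*B)) = (-4 + B)/(2*B))
(-3*6 + l(5))*(t + N) = (-3*6 + (½)*(-4 + 5)/5)*(31 - 28) = (-18 + (½)*(⅕)*1)*3 = (-18 + ⅒)*3 = -179/10*3 = -537/10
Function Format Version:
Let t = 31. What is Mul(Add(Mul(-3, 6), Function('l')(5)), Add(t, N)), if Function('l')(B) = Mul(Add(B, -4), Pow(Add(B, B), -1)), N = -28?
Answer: Rational(-537, 10) ≈ -53.700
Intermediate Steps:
Function('l')(B) = Mul(Rational(1, 2), Pow(B, -1), Add(-4, B)) (Function('l')(B) = Mul(Add(-4, B), Pow(Mul(2, B), -1)) = Mul(Add(-4, B), Mul(Rational(1, 2), Pow(B, -1))) = Mul(Rational(1, 2), Pow(B, -1), Add(-4, B)))
Mul(Add(Mul(-3, 6), Function('l')(5)), Add(t, N)) = Mul(Add(Mul(-3, 6), Mul(Rational(1, 2), Pow(5, -1), Add(-4, 5))), Add(31, -28)) = Mul(Add(-18, Mul(Rational(1, 2), Rational(1, 5), 1)), 3) = Mul(Add(-18, Rational(1, 10)), 3) = Mul(Rational(-179, 10), 3) = Rational(-537, 10)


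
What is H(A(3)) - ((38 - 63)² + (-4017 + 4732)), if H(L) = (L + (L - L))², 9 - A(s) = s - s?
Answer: -1259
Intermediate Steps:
A(s) = 9 (A(s) = 9 - (s - s) = 9 - 1*0 = 9 + 0 = 9)
H(L) = L² (H(L) = (L + 0)² = L²)
H(A(3)) - ((38 - 63)² + (-4017 + 4732)) = 9² - ((38 - 63)² + (-4017 + 4732)) = 81 - ((-25)² + 715) = 81 - (625 + 715) = 81 - 1*1340 = 81 - 1340 = -1259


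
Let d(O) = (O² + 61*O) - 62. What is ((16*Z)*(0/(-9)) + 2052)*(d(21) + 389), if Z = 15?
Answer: 4204548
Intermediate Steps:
d(O) = -62 + O² + 61*O
((16*Z)*(0/(-9)) + 2052)*(d(21) + 389) = ((16*15)*(0/(-9)) + 2052)*((-62 + 21² + 61*21) + 389) = (240*(0*(-⅑)) + 2052)*((-62 + 441 + 1281) + 389) = (240*0 + 2052)*(1660 + 389) = (0 + 2052)*2049 = 2052*2049 = 4204548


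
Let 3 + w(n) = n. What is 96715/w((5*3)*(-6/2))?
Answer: -96715/48 ≈ -2014.9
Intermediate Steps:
w(n) = -3 + n
96715/w((5*3)*(-6/2)) = 96715/(-3 + (5*3)*(-6/2)) = 96715/(-3 + 15*(-6*1/2)) = 96715/(-3 + 15*(-3)) = 96715/(-3 - 45) = 96715/(-48) = 96715*(-1/48) = -96715/48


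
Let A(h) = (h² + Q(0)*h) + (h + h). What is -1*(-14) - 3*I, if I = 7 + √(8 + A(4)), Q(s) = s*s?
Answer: -7 - 12*√2 ≈ -23.971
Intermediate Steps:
Q(s) = s²
A(h) = h² + 2*h (A(h) = (h² + 0²*h) + (h + h) = (h² + 0*h) + 2*h = (h² + 0) + 2*h = h² + 2*h)
I = 7 + 4*√2 (I = 7 + √(8 + 4*(2 + 4)) = 7 + √(8 + 4*6) = 7 + √(8 + 24) = 7 + √32 = 7 + 4*√2 ≈ 12.657)
-1*(-14) - 3*I = -1*(-14) - 3*(7 + 4*√2) = 14 + (-21 - 12*√2) = -7 - 12*√2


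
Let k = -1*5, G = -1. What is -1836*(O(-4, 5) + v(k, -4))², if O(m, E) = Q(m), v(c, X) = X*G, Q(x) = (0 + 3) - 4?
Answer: -16524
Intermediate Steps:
Q(x) = -1 (Q(x) = 3 - 4 = -1)
k = -5
v(c, X) = -X (v(c, X) = X*(-1) = -X)
O(m, E) = -1
-1836*(O(-4, 5) + v(k, -4))² = -1836*(-1 - 1*(-4))² = -1836*(-1 + 4)² = -1836*3² = -1836*9 = -16524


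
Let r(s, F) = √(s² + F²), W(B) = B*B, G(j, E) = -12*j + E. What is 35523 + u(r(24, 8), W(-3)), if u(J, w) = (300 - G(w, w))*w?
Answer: 39114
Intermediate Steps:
G(j, E) = E - 12*j
W(B) = B²
r(s, F) = √(F² + s²)
u(J, w) = w*(300 + 11*w) (u(J, w) = (300 - (w - 12*w))*w = (300 - (-11)*w)*w = (300 + 11*w)*w = w*(300 + 11*w))
35523 + u(r(24, 8), W(-3)) = 35523 + (-3)²*(300 + 11*(-3)²) = 35523 + 9*(300 + 11*9) = 35523 + 9*(300 + 99) = 35523 + 9*399 = 35523 + 3591 = 39114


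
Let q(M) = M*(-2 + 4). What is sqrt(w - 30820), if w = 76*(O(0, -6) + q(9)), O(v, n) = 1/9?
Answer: 364*I*sqrt(2)/3 ≈ 171.59*I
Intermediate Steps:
O(v, n) = 1/9
q(M) = 2*M (q(M) = M*2 = 2*M)
w = 12388/9 (w = 76*(1/9 + 2*9) = 76*(1/9 + 18) = 76*(163/9) = 12388/9 ≈ 1376.4)
sqrt(w - 30820) = sqrt(12388/9 - 30820) = sqrt(-264992/9) = 364*I*sqrt(2)/3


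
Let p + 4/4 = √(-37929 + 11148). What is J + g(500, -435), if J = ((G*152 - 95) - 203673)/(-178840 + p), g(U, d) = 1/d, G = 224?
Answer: 6585762493069/6956548288485 + 84860*I*√26781/15992065031 ≈ 0.9467 + 0.00086838*I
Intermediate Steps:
p = -1 + I*√26781 (p = -1 + √(-37929 + 11148) = -1 + √(-26781) = -1 + I*√26781 ≈ -1.0 + 163.65*I)
J = -169720/(-178841 + I*√26781) (J = ((224*152 - 95) - 203673)/(-178840 + (-1 + I*√26781)) = ((34048 - 95) - 203673)/(-178841 + I*√26781) = (33953 - 203673)/(-178841 + I*√26781) = -169720/(-178841 + I*√26781) ≈ 0.949 + 0.00086838*I)
J + g(500, -435) = (15176447260/15992065031 + 84860*I*√26781/15992065031) + 1/(-435) = (15176447260/15992065031 + 84860*I*√26781/15992065031) - 1/435 = 6585762493069/6956548288485 + 84860*I*√26781/15992065031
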